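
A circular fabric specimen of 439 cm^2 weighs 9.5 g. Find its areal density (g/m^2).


Formula: GSM = mass_g / area_m2
Step 1: Convert area: 439 cm^2 = 439 / 10000 = 0.0439 m^2
Step 2: GSM = 9.5 g / 0.0439 m^2 = 216.4 g/m^2

216.4 g/m^2


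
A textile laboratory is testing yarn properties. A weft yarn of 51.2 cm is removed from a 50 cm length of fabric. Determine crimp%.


Formula: Crimp% = ((L_yarn - L_fabric) / L_fabric) * 100
Step 1: Extension = 51.2 - 50 = 1.2 cm
Step 2: Crimp% = (1.2 / 50) * 100
Step 3: Crimp% = 0.024 * 100 = 2.4%

2.4%


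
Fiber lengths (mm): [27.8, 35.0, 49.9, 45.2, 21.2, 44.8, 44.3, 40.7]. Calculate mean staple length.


Formula: Mean = sum of lengths / count
Sum = 27.8 + 35.0 + 49.9 + 45.2 + 21.2 + 44.8 + 44.3 + 40.7
Sum = 308.9 mm
Mean = 308.9 / 8 = 38.61 mm

38.61 mm


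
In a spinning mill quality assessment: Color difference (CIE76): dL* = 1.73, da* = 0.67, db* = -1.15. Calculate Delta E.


Formula: Delta E = sqrt(dL*^2 + da*^2 + db*^2)
Step 1: dL*^2 = 1.73^2 = 2.9929
Step 2: da*^2 = 0.67^2 = 0.4489
Step 3: db*^2 = (-1.15)^2 = 1.3225
Step 4: Sum = 2.9929 + 0.4489 + 1.3225 = 4.7643
Step 5: Delta E = sqrt(4.7643) = 2.18

2.18 Delta E


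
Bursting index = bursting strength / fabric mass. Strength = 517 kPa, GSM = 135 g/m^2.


Formula: Bursting Index = Bursting Strength / Fabric GSM
BI = 517 kPa / 135 g/m^2
BI = 3.830 kPa/(g/m^2)

3.830 kPa/(g/m^2)


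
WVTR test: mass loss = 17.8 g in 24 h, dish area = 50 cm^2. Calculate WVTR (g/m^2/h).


Formula: WVTR = mass_loss / (area * time)
Step 1: Convert area: 50 cm^2 = 0.005 m^2
Step 2: WVTR = 17.8 g / (0.005 m^2 * 24 h)
Step 3: WVTR = 17.8 / 0.12 = 148.3 g/m^2/h

148.3 g/m^2/h


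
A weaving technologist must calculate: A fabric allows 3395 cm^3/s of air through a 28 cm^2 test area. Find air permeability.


Formula: Air Permeability = Airflow / Test Area
AP = 3395 cm^3/s / 28 cm^2
AP = 121.3 cm^3/s/cm^2

121.3 cm^3/s/cm^2


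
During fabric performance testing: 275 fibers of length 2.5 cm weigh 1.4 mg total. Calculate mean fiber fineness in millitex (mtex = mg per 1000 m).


Formula: fineness (mtex) = mass (mg) / total length (km) = (mass_mg / total_length_m) * 1000
Step 1: Convert fiber length: 2.5 cm = 0.025 m
Step 2: Total fiber length = 275 * 0.025 = 6.875 m
Step 3: Linear density = 1.4 mg / 6.875 m = 0.2036 mg/m
Step 4: fineness = 0.2036 * 1000 = 203.6 mtex

203.6 mtex


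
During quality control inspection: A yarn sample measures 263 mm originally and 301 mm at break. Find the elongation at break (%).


Formula: Elongation (%) = ((L_break - L0) / L0) * 100
Step 1: Extension = 301 - 263 = 38 mm
Step 2: Elongation = (38 / 263) * 100
Step 3: Elongation = 0.144487 * 100 = 14.4487% ≈ 14.4%

14.4%


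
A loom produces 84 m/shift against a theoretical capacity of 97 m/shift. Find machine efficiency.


Formula: Efficiency% = (Actual output / Theoretical output) * 100
Efficiency% = (84 / 97) * 100
Efficiency% = 0.865979 * 100 = 86.5979% ≈ 86.6%

86.6%


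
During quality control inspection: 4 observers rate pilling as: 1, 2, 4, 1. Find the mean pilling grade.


Formula: Mean = sum / count
Sum = 1 + 2 + 4 + 1 = 8
Mean = 8 / 4 = 2.0

2.0


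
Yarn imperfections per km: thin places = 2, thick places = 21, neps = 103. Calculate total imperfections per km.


Formula: Total = thin places + thick places + neps
Total = 2 + 21 + 103
Total = 126 imperfections/km

126 imperfections/km


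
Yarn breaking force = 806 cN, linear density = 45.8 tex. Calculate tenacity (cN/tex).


Formula: Tenacity = Breaking force / Linear density
Tenacity = 806 cN / 45.8 tex
Tenacity = 17.60 cN/tex

17.60 cN/tex


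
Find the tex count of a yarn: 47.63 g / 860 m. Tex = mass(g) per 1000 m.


Formula: Tex = (mass_g / length_m) * 1000
Substituting: Tex = (47.63 / 860) * 1000
Intermediate: 47.63 / 860 = 0.05538372 g/m
Tex = 0.05538372 * 1000 = 55.38 tex

55.38 tex


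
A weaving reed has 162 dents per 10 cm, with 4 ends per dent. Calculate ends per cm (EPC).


Formula: EPC = (dents per 10 cm * ends per dent) / 10
Step 1: Total ends per 10 cm = 162 * 4 = 648
Step 2: EPC = 648 / 10 = 64.8 ends/cm

64.8 ends/cm


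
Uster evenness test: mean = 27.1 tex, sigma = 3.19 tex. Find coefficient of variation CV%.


Formula: CV% = (standard deviation / mean) * 100
Step 1: Ratio = 3.19 / 27.1 = 0.117712
Step 2: CV% = 0.117712 * 100 = 11.7712% ≈ 11.8%

11.8%


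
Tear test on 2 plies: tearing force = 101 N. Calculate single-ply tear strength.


Formula: Per-ply strength = Total force / Number of plies
Per-ply = 101 N / 2
Per-ply = 50.5 N

50.5 N


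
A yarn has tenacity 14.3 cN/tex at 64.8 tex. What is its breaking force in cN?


Formula: Breaking force = Tenacity * Linear density
F = 14.3 cN/tex * 64.8 tex
F = 926.64 cN

926.64 cN


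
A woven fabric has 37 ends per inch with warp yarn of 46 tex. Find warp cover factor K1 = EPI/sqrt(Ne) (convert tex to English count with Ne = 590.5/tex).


Formula: K1 = EPI / sqrt(Ne), with Ne = 590.5 / tex_warp
Step 1: Ne = 590.5 / 46 = 12.837
Step 2: sqrt(Ne) = sqrt(12.837) = 3.5829
Step 3: K1 = 37 / 3.5829 = 10.3

10.3


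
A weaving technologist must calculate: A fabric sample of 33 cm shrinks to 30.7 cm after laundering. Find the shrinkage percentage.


Formula: Shrinkage% = ((L_before - L_after) / L_before) * 100
Step 1: Shrinkage = 33 - 30.7 = 2.3 cm
Step 2: Shrinkage% = (2.3 / 33) * 100
Step 3: Shrinkage% = 0.069697 * 100 = 6.9697% ≈ 7.0%

7.0%


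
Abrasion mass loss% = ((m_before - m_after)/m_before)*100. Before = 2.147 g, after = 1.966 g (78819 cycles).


Formula: Mass loss% = ((m_before - m_after) / m_before) * 100
Step 1: Mass loss = 2.147 - 1.966 = 0.181 g
Step 2: Ratio = 0.181 / 2.147 = 0.0843037
Step 3: Mass loss% = 0.0843037 * 100 = 8.43037% ≈ 8.43%

8.43%


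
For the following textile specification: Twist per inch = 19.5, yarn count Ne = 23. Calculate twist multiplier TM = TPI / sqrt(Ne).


Formula: TM = TPI / sqrt(Ne)
Step 1: sqrt(Ne) = sqrt(23) = 4.7958
Step 2: TM = 19.5 / 4.7958 = 4.07

4.07 TM


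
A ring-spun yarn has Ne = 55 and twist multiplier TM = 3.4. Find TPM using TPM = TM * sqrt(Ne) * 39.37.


Formula: TPM = TM * sqrt(Ne) * 39.37
Step 1: sqrt(Ne) = sqrt(55) = 7.4162
Step 2: TM * sqrt(Ne) = 3.4 * 7.4162 = 25.2151
Step 3: TPM = 25.2151 * 39.37 = 993 twists/m

993 twists/m


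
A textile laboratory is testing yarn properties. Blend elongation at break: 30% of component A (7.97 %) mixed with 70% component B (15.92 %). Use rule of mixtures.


Formula: Blend property = (fraction_A * property_A) + (fraction_B * property_B)
Step 1: Contribution A = 30/100 * 7.97 % = 2.391 %
Step 2: Contribution B = 70/100 * 15.92 % = 11.144 %
Step 3: Blend elongation at break = 2.391 + 11.144 = 13.535 %

13.535 %


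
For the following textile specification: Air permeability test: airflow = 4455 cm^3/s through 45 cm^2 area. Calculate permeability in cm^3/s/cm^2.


Formula: Air Permeability = Airflow / Test Area
AP = 4455 cm^3/s / 45 cm^2
AP = 99.0 cm^3/s/cm^2

99.0 cm^3/s/cm^2


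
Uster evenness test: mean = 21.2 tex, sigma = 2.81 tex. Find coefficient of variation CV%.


Formula: CV% = (standard deviation / mean) * 100
Step 1: Ratio = 2.81 / 21.2 = 0.132547
Step 2: CV% = 0.132547 * 100 = 13.2547% ≈ 13.3%

13.3%


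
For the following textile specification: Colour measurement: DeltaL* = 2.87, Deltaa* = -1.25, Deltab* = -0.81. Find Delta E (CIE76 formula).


Formula: Delta E = sqrt(dL*^2 + da*^2 + db*^2)
Step 1: dL*^2 = 2.87^2 = 8.2369
Step 2: da*^2 = (-1.25)^2 = 1.5625
Step 3: db*^2 = (-0.81)^2 = 0.6561
Step 4: Sum = 8.2369 + 1.5625 + 0.6561 = 10.4555
Step 5: Delta E = sqrt(10.4555) = 3.23

3.23 Delta E


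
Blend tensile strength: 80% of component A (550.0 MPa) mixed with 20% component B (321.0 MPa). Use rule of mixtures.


Formula: Blend property = (fraction_A * property_A) + (fraction_B * property_B)
Step 1: Contribution A = 80/100 * 550.0 MPa = 440.0 MPa
Step 2: Contribution B = 20/100 * 321.0 MPa = 64.2 MPa
Step 3: Blend tensile strength = 440.0 + 64.2 = 504.2 MPa

504.2 MPa


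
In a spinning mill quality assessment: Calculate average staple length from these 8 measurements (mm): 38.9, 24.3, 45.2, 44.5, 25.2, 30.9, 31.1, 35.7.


Formula: Mean = sum of lengths / count
Sum = 38.9 + 24.3 + 45.2 + 44.5 + 25.2 + 30.9 + 31.1 + 35.7
Sum = 275.8 mm
Mean = 275.8 / 8 = 34.48 mm

34.48 mm


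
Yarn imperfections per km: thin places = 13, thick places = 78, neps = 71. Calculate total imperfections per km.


Formula: Total = thin places + thick places + neps
Total = 13 + 78 + 71
Total = 162 imperfections/km

162 imperfections/km


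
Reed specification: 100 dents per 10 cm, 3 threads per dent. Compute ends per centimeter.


Formula: EPC = (dents per 10 cm * ends per dent) / 10
Step 1: Total ends per 10 cm = 100 * 3 = 300
Step 2: EPC = 300 / 10 = 30.0 ends/cm

30.0 ends/cm


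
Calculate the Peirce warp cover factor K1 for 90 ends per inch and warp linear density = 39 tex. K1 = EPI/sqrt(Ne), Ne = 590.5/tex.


Formula: K1 = EPI / sqrt(Ne), with Ne = 590.5 / tex_warp
Step 1: Ne = 590.5 / 39 = 15.141
Step 2: sqrt(Ne) = sqrt(15.141) = 3.8911
Step 3: K1 = 90 / 3.8911 = 23.1

23.1


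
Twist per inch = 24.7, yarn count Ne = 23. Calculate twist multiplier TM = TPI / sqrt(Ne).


Formula: TM = TPI / sqrt(Ne)
Step 1: sqrt(Ne) = sqrt(23) = 4.7958
Step 2: TM = 24.7 / 4.7958 = 5.15

5.15 TM


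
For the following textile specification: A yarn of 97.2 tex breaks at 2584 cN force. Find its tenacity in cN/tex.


Formula: Tenacity = Breaking force / Linear density
Tenacity = 2584 cN / 97.2 tex
Tenacity = 26.58 cN/tex

26.58 cN/tex


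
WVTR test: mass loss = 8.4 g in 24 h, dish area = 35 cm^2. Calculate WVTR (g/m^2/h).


Formula: WVTR = mass_loss / (area * time)
Step 1: Convert area: 35 cm^2 = 0.0035 m^2
Step 2: WVTR = 8.4 g / (0.0035 m^2 * 24 h)
Step 3: WVTR = 8.4 / 0.084 = 100.0 g/m^2/h

100.0 g/m^2/h


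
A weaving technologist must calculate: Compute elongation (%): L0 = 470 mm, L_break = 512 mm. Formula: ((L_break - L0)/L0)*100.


Formula: Elongation (%) = ((L_break - L0) / L0) * 100
Step 1: Extension = 512 - 470 = 42 mm
Step 2: Elongation = (42 / 470) * 100
Step 3: Elongation = 0.089362 * 100 = 8.9362% ≈ 8.9%

8.9%


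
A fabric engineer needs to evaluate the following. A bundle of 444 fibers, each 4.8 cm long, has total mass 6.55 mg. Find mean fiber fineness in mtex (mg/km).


Formula: fineness (mtex) = mass (mg) / total length (km) = (mass_mg / total_length_m) * 1000
Step 1: Convert fiber length: 4.8 cm = 0.048 m
Step 2: Total fiber length = 444 * 0.048 = 21.312 m
Step 3: Linear density = 6.55 mg / 21.312 m = 0.3073 mg/m
Step 4: fineness = 0.3073 * 1000 = 307.3 mtex

307.3 mtex


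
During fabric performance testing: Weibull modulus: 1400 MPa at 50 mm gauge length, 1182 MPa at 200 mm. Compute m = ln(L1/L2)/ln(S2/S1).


Formula: m = ln(L1/L2) / ln(S2/S1)
Step 1: ln(L1/L2) = ln(50/200) = -1.38629
Step 2: S2/S1 = 1182/1400 = 0.84429
Step 3: ln(S2/S1) = ln(0.84429) = -0.16926
Step 4: m = -1.38629 / -0.16926 = 8.19

8.19 (Weibull m)


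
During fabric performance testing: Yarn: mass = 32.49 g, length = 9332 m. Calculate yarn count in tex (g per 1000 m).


Formula: Tex = (mass_g / length_m) * 1000
Substituting: Tex = (32.49 / 9332) * 1000
Intermediate: 32.49 / 9332 = 0.00348157 g/m
Tex = 0.00348157 * 1000 = 3.48 tex

3.48 tex


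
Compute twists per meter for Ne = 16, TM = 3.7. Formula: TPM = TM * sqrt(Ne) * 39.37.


Formula: TPM = TM * sqrt(Ne) * 39.37
Step 1: sqrt(Ne) = sqrt(16) = 4
Step 2: TM * sqrt(Ne) = 3.7 * 4 = 14.8
Step 3: TPM = 14.8 * 39.37 = 583 twists/m

583 twists/m


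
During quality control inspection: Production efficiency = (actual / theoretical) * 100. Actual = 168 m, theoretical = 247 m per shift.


Formula: Efficiency% = (Actual output / Theoretical output) * 100
Efficiency% = (168 / 247) * 100
Efficiency% = 0.680162 * 100 = 68.0162% ≈ 68.0%

68.0%


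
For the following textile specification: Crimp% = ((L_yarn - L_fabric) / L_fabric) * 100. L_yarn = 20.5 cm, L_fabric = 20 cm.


Formula: Crimp% = ((L_yarn - L_fabric) / L_fabric) * 100
Step 1: Extension = 20.5 - 20 = 0.5 cm
Step 2: Crimp% = (0.5 / 20) * 100
Step 3: Crimp% = 0.025 * 100 = 2.5%

2.5%


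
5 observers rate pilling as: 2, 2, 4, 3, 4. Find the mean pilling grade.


Formula: Mean = sum / count
Sum = 2 + 2 + 4 + 3 + 4 = 15
Mean = 15 / 5 = 3.0

3.0


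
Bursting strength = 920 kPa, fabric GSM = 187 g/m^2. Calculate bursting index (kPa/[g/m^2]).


Formula: Bursting Index = Bursting Strength / Fabric GSM
BI = 920 kPa / 187 g/m^2
BI = 4.920 kPa/(g/m^2)

4.920 kPa/(g/m^2)


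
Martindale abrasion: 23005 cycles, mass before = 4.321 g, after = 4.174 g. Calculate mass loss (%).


Formula: Mass loss% = ((m_before - m_after) / m_before) * 100
Step 1: Mass loss = 4.321 - 4.174 = 0.147 g
Step 2: Ratio = 0.147 / 4.321 = 0.0340199
Step 3: Mass loss% = 0.0340199 * 100 = 3.40199% ≈ 3.40%

3.40%


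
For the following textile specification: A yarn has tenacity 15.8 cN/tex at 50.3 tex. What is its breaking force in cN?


Formula: Breaking force = Tenacity * Linear density
F = 15.8 cN/tex * 50.3 tex
F = 794.74 cN

794.74 cN


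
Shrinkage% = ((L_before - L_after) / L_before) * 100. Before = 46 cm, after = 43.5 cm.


Formula: Shrinkage% = ((L_before - L_after) / L_before) * 100
Step 1: Shrinkage = 46 - 43.5 = 2.5 cm
Step 2: Shrinkage% = (2.5 / 46) * 100
Step 3: Shrinkage% = 0.054348 * 100 = 5.4348% ≈ 5.4%

5.4%


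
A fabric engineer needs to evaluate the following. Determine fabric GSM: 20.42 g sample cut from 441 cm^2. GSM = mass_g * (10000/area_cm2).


Formula: GSM = mass_g / area_m2
Step 1: Convert area: 441 cm^2 = 441 / 10000 = 0.0441 m^2
Step 2: GSM = 20.42 g / 0.0441 m^2 = 463.0 g/m^2

463.0 g/m^2


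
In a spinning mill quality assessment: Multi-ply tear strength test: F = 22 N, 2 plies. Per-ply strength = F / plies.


Formula: Per-ply strength = Total force / Number of plies
Per-ply = 22 N / 2
Per-ply = 11 N

11 N


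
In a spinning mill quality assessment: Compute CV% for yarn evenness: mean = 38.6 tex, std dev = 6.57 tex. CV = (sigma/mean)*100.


Formula: CV% = (standard deviation / mean) * 100
Step 1: Ratio = 6.57 / 38.6 = 0.170207
Step 2: CV% = 0.170207 * 100 = 17.0207% ≈ 17.0%

17.0%


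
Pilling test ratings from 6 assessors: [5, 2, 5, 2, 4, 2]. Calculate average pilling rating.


Formula: Mean = sum / count
Sum = 5 + 2 + 5 + 2 + 4 + 2 = 20
Mean = 20 / 6 = 3.3

3.3


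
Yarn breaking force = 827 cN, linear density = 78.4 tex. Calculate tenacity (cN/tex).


Formula: Tenacity = Breaking force / Linear density
Tenacity = 827 cN / 78.4 tex
Tenacity = 10.55 cN/tex

10.55 cN/tex


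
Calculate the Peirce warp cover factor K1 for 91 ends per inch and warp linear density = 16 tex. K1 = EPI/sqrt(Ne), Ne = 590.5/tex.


Formula: K1 = EPI / sqrt(Ne), with Ne = 590.5 / tex_warp
Step 1: Ne = 590.5 / 16 = 36.906
Step 2: sqrt(Ne) = sqrt(36.906) = 6.075
Step 3: K1 = 91 / 6.075 = 15.0

15.0


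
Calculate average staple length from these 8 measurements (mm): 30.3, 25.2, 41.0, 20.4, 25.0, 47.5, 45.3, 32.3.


Formula: Mean = sum of lengths / count
Sum = 30.3 + 25.2 + 41.0 + 20.4 + 25.0 + 47.5 + 45.3 + 32.3
Sum = 267.0 mm
Mean = 267.0 / 8 = 33.38 mm

33.38 mm


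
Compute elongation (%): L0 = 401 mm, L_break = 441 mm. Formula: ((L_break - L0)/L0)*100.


Formula: Elongation (%) = ((L_break - L0) / L0) * 100
Step 1: Extension = 441 - 401 = 40 mm
Step 2: Elongation = (40 / 401) * 100
Step 3: Elongation = 0.099751 * 100 = 9.9751% ≈ 10.0%

10.0%


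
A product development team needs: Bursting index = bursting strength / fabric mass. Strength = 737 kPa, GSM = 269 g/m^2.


Formula: Bursting Index = Bursting Strength / Fabric GSM
BI = 737 kPa / 269 g/m^2
BI = 2.740 kPa/(g/m^2)

2.740 kPa/(g/m^2)


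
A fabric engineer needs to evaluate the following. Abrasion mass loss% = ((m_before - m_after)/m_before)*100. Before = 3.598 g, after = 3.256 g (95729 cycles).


Formula: Mass loss% = ((m_before - m_after) / m_before) * 100
Step 1: Mass loss = 3.598 - 3.256 = 0.342 g
Step 2: Ratio = 0.342 / 3.598 = 0.0950528
Step 3: Mass loss% = 0.0950528 * 100 = 9.50528% ≈ 9.51%

9.51%


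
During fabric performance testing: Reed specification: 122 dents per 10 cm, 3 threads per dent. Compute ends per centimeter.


Formula: EPC = (dents per 10 cm * ends per dent) / 10
Step 1: Total ends per 10 cm = 122 * 3 = 366
Step 2: EPC = 366 / 10 = 36.6 ends/cm

36.6 ends/cm


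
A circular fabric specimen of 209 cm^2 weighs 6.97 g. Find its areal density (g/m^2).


Formula: GSM = mass_g / area_m2
Step 1: Convert area: 209 cm^2 = 209 / 10000 = 0.0209 m^2
Step 2: GSM = 6.97 g / 0.0209 m^2 = 333.5 g/m^2

333.5 g/m^2


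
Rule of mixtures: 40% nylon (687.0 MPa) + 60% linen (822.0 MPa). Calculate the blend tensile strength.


Formula: Blend property = (fraction_A * property_A) + (fraction_B * property_B)
Step 1: Contribution A = 40/100 * 687.0 MPa = 274.8 MPa
Step 2: Contribution B = 60/100 * 822.0 MPa = 493.2 MPa
Step 3: Blend tensile strength = 274.8 + 493.2 = 768.0 MPa

768.0 MPa


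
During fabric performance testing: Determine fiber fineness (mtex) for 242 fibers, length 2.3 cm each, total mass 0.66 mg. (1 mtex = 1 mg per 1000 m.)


Formula: fineness (mtex) = mass (mg) / total length (km) = (mass_mg / total_length_m) * 1000
Step 1: Convert fiber length: 2.3 cm = 0.023 m
Step 2: Total fiber length = 242 * 0.023 = 5.566 m
Step 3: Linear density = 0.66 mg / 5.566 m = 0.1186 mg/m
Step 4: fineness = 0.1186 * 1000 = 118.6 mtex

118.6 mtex


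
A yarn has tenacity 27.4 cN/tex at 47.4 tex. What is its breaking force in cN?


Formula: Breaking force = Tenacity * Linear density
F = 27.4 cN/tex * 47.4 tex
F = 1298.76 cN

1298.76 cN


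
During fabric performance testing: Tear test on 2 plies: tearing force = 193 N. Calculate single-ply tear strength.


Formula: Per-ply strength = Total force / Number of plies
Per-ply = 193 N / 2
Per-ply = 96.5 N

96.5 N


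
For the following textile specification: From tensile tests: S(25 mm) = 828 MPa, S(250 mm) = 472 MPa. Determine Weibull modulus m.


Formula: m = ln(L1/L2) / ln(S2/S1)
Step 1: ln(L1/L2) = ln(25/250) = -2.30259
Step 2: S2/S1 = 472/828 = 0.57005
Step 3: ln(S2/S1) = ln(0.57005) = -0.56203
Step 4: m = -2.30259 / -0.56203 = 4.10

4.10 (Weibull m)


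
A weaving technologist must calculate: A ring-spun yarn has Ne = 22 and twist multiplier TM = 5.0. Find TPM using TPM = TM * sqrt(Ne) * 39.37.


Formula: TPM = TM * sqrt(Ne) * 39.37
Step 1: sqrt(Ne) = sqrt(22) = 4.6904
Step 2: TM * sqrt(Ne) = 5.0 * 4.6904 = 23.452
Step 3: TPM = 23.452 * 39.37 = 923 twists/m

923 twists/m


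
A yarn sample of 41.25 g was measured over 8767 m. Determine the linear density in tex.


Formula: Tex = (mass_g / length_m) * 1000
Substituting: Tex = (41.25 / 8767) * 1000
Intermediate: 41.25 / 8767 = 0.00470514 g/m
Tex = 0.00470514 * 1000 = 4.71 tex

4.71 tex


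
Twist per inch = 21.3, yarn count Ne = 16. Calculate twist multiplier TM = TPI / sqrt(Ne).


Formula: TM = TPI / sqrt(Ne)
Step 1: sqrt(Ne) = sqrt(16) = 4
Step 2: TM = 21.3 / 4 = 5.33

5.33 TM


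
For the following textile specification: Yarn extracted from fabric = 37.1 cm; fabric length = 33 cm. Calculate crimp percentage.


Formula: Crimp% = ((L_yarn - L_fabric) / L_fabric) * 100
Step 1: Extension = 37.1 - 33 = 4.1 cm
Step 2: Crimp% = (4.1 / 33) * 100
Step 3: Crimp% = 0.124242 * 100 = 12.4242% ≈ 12.4%

12.4%


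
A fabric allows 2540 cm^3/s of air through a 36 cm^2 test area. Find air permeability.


Formula: Air Permeability = Airflow / Test Area
AP = 2540 cm^3/s / 36 cm^2
AP = 70.6 cm^3/s/cm^2

70.6 cm^3/s/cm^2


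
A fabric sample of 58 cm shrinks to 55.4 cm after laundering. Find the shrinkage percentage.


Formula: Shrinkage% = ((L_before - L_after) / L_before) * 100
Step 1: Shrinkage = 58 - 55.4 = 2.6 cm
Step 2: Shrinkage% = (2.6 / 58) * 100
Step 3: Shrinkage% = 0.044828 * 100 = 4.4828% ≈ 4.5%

4.5%


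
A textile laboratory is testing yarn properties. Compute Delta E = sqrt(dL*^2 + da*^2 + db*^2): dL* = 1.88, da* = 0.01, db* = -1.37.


Formula: Delta E = sqrt(dL*^2 + da*^2 + db*^2)
Step 1: dL*^2 = 1.88^2 = 3.5344
Step 2: da*^2 = 0.01^2 = 0.0001
Step 3: db*^2 = (-1.37)^2 = 1.8769
Step 4: Sum = 3.5344 + 0.0001 + 1.8769 = 5.4114
Step 5: Delta E = sqrt(5.4114) = 2.33

2.33 Delta E


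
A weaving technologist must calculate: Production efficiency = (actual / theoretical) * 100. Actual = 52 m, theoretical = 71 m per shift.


Formula: Efficiency% = (Actual output / Theoretical output) * 100
Efficiency% = (52 / 71) * 100
Efficiency% = 0.732394 * 100 = 73.2394% ≈ 73.2%

73.2%


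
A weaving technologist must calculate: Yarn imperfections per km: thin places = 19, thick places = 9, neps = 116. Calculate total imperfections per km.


Formula: Total = thin places + thick places + neps
Total = 19 + 9 + 116
Total = 144 imperfections/km

144 imperfections/km


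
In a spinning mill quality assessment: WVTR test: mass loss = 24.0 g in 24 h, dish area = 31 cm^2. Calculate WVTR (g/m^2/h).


Formula: WVTR = mass_loss / (area * time)
Step 1: Convert area: 31 cm^2 = 0.0031 m^2
Step 2: WVTR = 24.0 g / (0.0031 m^2 * 24 h)
Step 3: WVTR = 24.0 / 0.0744 = 322.6 g/m^2/h

322.6 g/m^2/h


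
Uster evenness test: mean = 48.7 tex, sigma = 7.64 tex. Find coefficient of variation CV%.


Formula: CV% = (standard deviation / mean) * 100
Step 1: Ratio = 7.64 / 48.7 = 0.156879
Step 2: CV% = 0.156879 * 100 = 15.6879% ≈ 15.7%

15.7%


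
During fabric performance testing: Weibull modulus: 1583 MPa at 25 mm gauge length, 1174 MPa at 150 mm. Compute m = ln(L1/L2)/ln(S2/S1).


Formula: m = ln(L1/L2) / ln(S2/S1)
Step 1: ln(L1/L2) = ln(25/150) = -1.79176
Step 2: S2/S1 = 1174/1583 = 0.74163
Step 3: ln(S2/S1) = ln(0.74163) = -0.29890
Step 4: m = -1.79176 / -0.29890 = 5.99

5.99 (Weibull m)


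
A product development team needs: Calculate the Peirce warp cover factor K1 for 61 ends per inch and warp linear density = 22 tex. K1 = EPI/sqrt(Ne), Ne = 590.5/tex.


Formula: K1 = EPI / sqrt(Ne), with Ne = 590.5 / tex_warp
Step 1: Ne = 590.5 / 22 = 26.841
Step 2: sqrt(Ne) = sqrt(26.841) = 5.1808
Step 3: K1 = 61 / 5.1808 = 11.8

11.8


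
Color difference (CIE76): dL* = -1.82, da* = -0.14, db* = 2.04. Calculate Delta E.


Formula: Delta E = sqrt(dL*^2 + da*^2 + db*^2)
Step 1: dL*^2 = (-1.82)^2 = 3.3124
Step 2: da*^2 = (-0.14)^2 = 0.0196
Step 3: db*^2 = 2.04^2 = 4.1616
Step 4: Sum = 3.3124 + 0.0196 + 4.1616 = 7.4936
Step 5: Delta E = sqrt(7.4936) = 2.74

2.74 Delta E


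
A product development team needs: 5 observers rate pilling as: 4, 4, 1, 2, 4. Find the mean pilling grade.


Formula: Mean = sum / count
Sum = 4 + 4 + 1 + 2 + 4 = 15
Mean = 15 / 5 = 3.0

3.0


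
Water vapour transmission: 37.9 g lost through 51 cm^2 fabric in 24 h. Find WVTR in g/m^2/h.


Formula: WVTR = mass_loss / (area * time)
Step 1: Convert area: 51 cm^2 = 0.0051 m^2
Step 2: WVTR = 37.9 g / (0.0051 m^2 * 24 h)
Step 3: WVTR = 37.9 / 0.1224 = 309.6 g/m^2/h

309.6 g/m^2/h


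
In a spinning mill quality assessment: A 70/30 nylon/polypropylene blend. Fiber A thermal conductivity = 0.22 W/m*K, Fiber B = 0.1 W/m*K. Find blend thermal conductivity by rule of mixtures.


Formula: Blend property = (fraction_A * property_A) + (fraction_B * property_B)
Step 1: Contribution A = 70/100 * 0.22 W/m*K = 0.154 W/m*K
Step 2: Contribution B = 30/100 * 0.1 W/m*K = 0.03 W/m*K
Step 3: Blend thermal conductivity = 0.154 + 0.03 = 0.184 W/m*K

0.184 W/m*K


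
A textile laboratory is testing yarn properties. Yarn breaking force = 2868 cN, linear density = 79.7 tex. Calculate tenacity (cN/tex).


Formula: Tenacity = Breaking force / Linear density
Tenacity = 2868 cN / 79.7 tex
Tenacity = 35.98 cN/tex

35.98 cN/tex


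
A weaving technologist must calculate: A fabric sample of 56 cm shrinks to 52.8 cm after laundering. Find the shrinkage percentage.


Formula: Shrinkage% = ((L_before - L_after) / L_before) * 100
Step 1: Shrinkage = 56 - 52.8 = 3.2 cm
Step 2: Shrinkage% = (3.2 / 56) * 100
Step 3: Shrinkage% = 0.057143 * 100 = 5.7143% ≈ 5.7%

5.7%


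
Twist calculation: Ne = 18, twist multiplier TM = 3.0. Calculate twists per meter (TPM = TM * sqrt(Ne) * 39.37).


Formula: TPM = TM * sqrt(Ne) * 39.37
Step 1: sqrt(Ne) = sqrt(18) = 4.2426
Step 2: TM * sqrt(Ne) = 3.0 * 4.2426 = 12.7278
Step 3: TPM = 12.7278 * 39.37 = 501 twists/m

501 twists/m


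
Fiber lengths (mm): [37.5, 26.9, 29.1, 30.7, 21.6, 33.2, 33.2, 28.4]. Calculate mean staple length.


Formula: Mean = sum of lengths / count
Sum = 37.5 + 26.9 + 29.1 + 30.7 + 21.6 + 33.2 + 33.2 + 28.4
Sum = 240.6 mm
Mean = 240.6 / 8 = 30.08 mm

30.08 mm


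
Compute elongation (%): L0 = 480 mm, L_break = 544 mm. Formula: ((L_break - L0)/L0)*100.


Formula: Elongation (%) = ((L_break - L0) / L0) * 100
Step 1: Extension = 544 - 480 = 64 mm
Step 2: Elongation = (64 / 480) * 100
Step 3: Elongation = 0.133333 * 100 = 13.3333% ≈ 13.3%

13.3%


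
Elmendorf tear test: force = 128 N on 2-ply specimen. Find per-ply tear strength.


Formula: Per-ply strength = Total force / Number of plies
Per-ply = 128 N / 2
Per-ply = 64 N

64 N


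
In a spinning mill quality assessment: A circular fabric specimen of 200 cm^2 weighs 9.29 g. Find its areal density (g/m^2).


Formula: GSM = mass_g / area_m2
Step 1: Convert area: 200 cm^2 = 200 / 10000 = 0.02 m^2
Step 2: GSM = 9.29 g / 0.02 m^2 = 464.5 g/m^2

464.5 g/m^2


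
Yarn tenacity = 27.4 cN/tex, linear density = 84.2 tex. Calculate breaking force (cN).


Formula: Breaking force = Tenacity * Linear density
F = 27.4 cN/tex * 84.2 tex
F = 2307.08 cN

2307.08 cN


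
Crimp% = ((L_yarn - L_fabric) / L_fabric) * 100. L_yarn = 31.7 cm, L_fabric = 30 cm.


Formula: Crimp% = ((L_yarn - L_fabric) / L_fabric) * 100
Step 1: Extension = 31.7 - 30 = 1.7 cm
Step 2: Crimp% = (1.7 / 30) * 100
Step 3: Crimp% = 0.056667 * 100 = 5.6667% ≈ 5.7%

5.7%


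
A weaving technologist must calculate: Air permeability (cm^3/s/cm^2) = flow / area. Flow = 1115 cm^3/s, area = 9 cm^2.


Formula: Air Permeability = Airflow / Test Area
AP = 1115 cm^3/s / 9 cm^2
AP = 123.9 cm^3/s/cm^2

123.9 cm^3/s/cm^2


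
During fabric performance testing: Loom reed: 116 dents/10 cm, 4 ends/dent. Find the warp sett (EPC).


Formula: EPC = (dents per 10 cm * ends per dent) / 10
Step 1: Total ends per 10 cm = 116 * 4 = 464
Step 2: EPC = 464 / 10 = 46.4 ends/cm

46.4 ends/cm


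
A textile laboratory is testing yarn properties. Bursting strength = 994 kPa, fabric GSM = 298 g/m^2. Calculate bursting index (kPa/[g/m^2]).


Formula: Bursting Index = Bursting Strength / Fabric GSM
BI = 994 kPa / 298 g/m^2
BI = 3.336 kPa/(g/m^2)

3.336 kPa/(g/m^2)


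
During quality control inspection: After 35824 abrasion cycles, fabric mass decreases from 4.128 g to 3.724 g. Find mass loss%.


Formula: Mass loss% = ((m_before - m_after) / m_before) * 100
Step 1: Mass loss = 4.128 - 3.724 = 0.404 g
Step 2: Ratio = 0.404 / 4.128 = 0.0978682
Step 3: Mass loss% = 0.0978682 * 100 = 9.78682% ≈ 9.79%

9.79%


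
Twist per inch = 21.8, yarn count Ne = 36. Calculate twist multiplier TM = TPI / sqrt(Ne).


Formula: TM = TPI / sqrt(Ne)
Step 1: sqrt(Ne) = sqrt(36) = 6
Step 2: TM = 21.8 / 6 = 3.63

3.63 TM


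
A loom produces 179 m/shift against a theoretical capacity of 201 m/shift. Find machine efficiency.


Formula: Efficiency% = (Actual output / Theoretical output) * 100
Efficiency% = (179 / 201) * 100
Efficiency% = 0.890547 * 100 = 89.0547% ≈ 89.1%

89.1%


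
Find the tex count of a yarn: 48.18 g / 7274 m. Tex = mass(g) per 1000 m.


Formula: Tex = (mass_g / length_m) * 1000
Substituting: Tex = (48.18 / 7274) * 1000
Intermediate: 48.18 / 7274 = 0.00662359 g/m
Tex = 0.00662359 * 1000 = 6.62 tex

6.62 tex


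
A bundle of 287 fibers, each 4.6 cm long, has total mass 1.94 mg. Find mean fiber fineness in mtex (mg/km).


Formula: fineness (mtex) = mass (mg) / total length (km) = (mass_mg / total_length_m) * 1000
Step 1: Convert fiber length: 4.6 cm = 0.046 m
Step 2: Total fiber length = 287 * 0.046 = 13.202 m
Step 3: Linear density = 1.94 mg / 13.202 m = 0.1469 mg/m
Step 4: fineness = 0.1469 * 1000 = 146.9 mtex

146.9 mtex


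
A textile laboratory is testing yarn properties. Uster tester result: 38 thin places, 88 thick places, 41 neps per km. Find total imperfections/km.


Formula: Total = thin places + thick places + neps
Total = 38 + 88 + 41
Total = 167 imperfections/km

167 imperfections/km


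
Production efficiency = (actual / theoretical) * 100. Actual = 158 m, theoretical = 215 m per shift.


Formula: Efficiency% = (Actual output / Theoretical output) * 100
Efficiency% = (158 / 215) * 100
Efficiency% = 0.734884 * 100 = 73.4884% ≈ 73.5%

73.5%


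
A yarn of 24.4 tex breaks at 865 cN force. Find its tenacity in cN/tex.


Formula: Tenacity = Breaking force / Linear density
Tenacity = 865 cN / 24.4 tex
Tenacity = 35.45 cN/tex

35.45 cN/tex


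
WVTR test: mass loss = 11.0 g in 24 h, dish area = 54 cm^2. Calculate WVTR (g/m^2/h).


Formula: WVTR = mass_loss / (area * time)
Step 1: Convert area: 54 cm^2 = 0.0054 m^2
Step 2: WVTR = 11.0 g / (0.0054 m^2 * 24 h)
Step 3: WVTR = 11.0 / 0.1296 = 84.9 g/m^2/h

84.9 g/m^2/h


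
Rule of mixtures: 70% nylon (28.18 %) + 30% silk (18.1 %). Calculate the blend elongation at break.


Formula: Blend property = (fraction_A * property_A) + (fraction_B * property_B)
Step 1: Contribution A = 70/100 * 28.18 % = 19.726 %
Step 2: Contribution B = 30/100 * 18.1 % = 5.43 %
Step 3: Blend elongation at break = 19.726 + 5.43 = 25.156 %

25.156 %


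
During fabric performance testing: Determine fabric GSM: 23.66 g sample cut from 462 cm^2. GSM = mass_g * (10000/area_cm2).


Formula: GSM = mass_g / area_m2
Step 1: Convert area: 462 cm^2 = 462 / 10000 = 0.0462 m^2
Step 2: GSM = 23.66 g / 0.0462 m^2 = 512.1 g/m^2

512.1 g/m^2


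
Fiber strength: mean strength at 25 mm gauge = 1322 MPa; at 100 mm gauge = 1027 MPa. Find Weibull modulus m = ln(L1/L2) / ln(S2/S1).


Formula: m = ln(L1/L2) / ln(S2/S1)
Step 1: ln(L1/L2) = ln(25/100) = -1.38629
Step 2: S2/S1 = 1027/1322 = 0.77685
Step 3: ln(S2/S1) = ln(0.77685) = -0.25251
Step 4: m = -1.38629 / -0.25251 = 5.49

5.49 (Weibull m)


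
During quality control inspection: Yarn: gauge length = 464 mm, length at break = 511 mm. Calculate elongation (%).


Formula: Elongation (%) = ((L_break - L0) / L0) * 100
Step 1: Extension = 511 - 464 = 47 mm
Step 2: Elongation = (47 / 464) * 100
Step 3: Elongation = 0.101293 * 100 = 10.1293% ≈ 10.1%

10.1%


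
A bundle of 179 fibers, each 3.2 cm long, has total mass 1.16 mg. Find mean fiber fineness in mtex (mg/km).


Formula: fineness (mtex) = mass (mg) / total length (km) = (mass_mg / total_length_m) * 1000
Step 1: Convert fiber length: 3.2 cm = 0.032 m
Step 2: Total fiber length = 179 * 0.032 = 5.728 m
Step 3: Linear density = 1.16 mg / 5.728 m = 0.2025 mg/m
Step 4: fineness = 0.2025 * 1000 = 202.5 mtex

202.5 mtex


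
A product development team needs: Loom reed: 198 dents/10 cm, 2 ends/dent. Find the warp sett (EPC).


Formula: EPC = (dents per 10 cm * ends per dent) / 10
Step 1: Total ends per 10 cm = 198 * 2 = 396
Step 2: EPC = 396 / 10 = 39.6 ends/cm

39.6 ends/cm


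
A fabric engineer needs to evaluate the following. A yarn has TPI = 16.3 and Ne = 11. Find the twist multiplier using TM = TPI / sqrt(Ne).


Formula: TM = TPI / sqrt(Ne)
Step 1: sqrt(Ne) = sqrt(11) = 3.3166
Step 2: TM = 16.3 / 3.3166 = 4.91

4.91 TM


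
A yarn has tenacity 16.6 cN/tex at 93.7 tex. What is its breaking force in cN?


Formula: Breaking force = Tenacity * Linear density
F = 16.6 cN/tex * 93.7 tex
F = 1555.42 cN

1555.42 cN


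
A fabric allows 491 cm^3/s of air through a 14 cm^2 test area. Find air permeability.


Formula: Air Permeability = Airflow / Test Area
AP = 491 cm^3/s / 14 cm^2
AP = 35.1 cm^3/s/cm^2

35.1 cm^3/s/cm^2


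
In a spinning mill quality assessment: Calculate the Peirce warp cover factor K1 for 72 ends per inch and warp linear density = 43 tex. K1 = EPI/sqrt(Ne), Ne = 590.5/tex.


Formula: K1 = EPI / sqrt(Ne), with Ne = 590.5 / tex_warp
Step 1: Ne = 590.5 / 43 = 13.733
Step 2: sqrt(Ne) = sqrt(13.733) = 3.7058
Step 3: K1 = 72 / 3.7058 = 19.4

19.4


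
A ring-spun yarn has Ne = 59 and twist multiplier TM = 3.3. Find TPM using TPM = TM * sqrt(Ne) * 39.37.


Formula: TPM = TM * sqrt(Ne) * 39.37
Step 1: sqrt(Ne) = sqrt(59) = 7.6811
Step 2: TM * sqrt(Ne) = 3.3 * 7.6811 = 25.3476
Step 3: TPM = 25.3476 * 39.37 = 998 twists/m

998 twists/m


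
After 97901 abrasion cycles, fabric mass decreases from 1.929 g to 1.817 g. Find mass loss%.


Formula: Mass loss% = ((m_before - m_after) / m_before) * 100
Step 1: Mass loss = 1.929 - 1.817 = 0.112 g
Step 2: Ratio = 0.112 / 1.929 = 0.0580612
Step 3: Mass loss% = 0.0580612 * 100 = 5.80612% ≈ 5.81%

5.81%


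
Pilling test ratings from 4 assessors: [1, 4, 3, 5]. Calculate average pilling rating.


Formula: Mean = sum / count
Sum = 1 + 4 + 3 + 5 = 13
Mean = 13 / 4 = 3.3

3.3


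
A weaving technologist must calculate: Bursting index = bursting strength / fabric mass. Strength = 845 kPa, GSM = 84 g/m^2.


Formula: Bursting Index = Bursting Strength / Fabric GSM
BI = 845 kPa / 84 g/m^2
BI = 10.060 kPa/(g/m^2)

10.060 kPa/(g/m^2)


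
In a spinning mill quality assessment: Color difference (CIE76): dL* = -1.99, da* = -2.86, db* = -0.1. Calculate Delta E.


Formula: Delta E = sqrt(dL*^2 + da*^2 + db*^2)
Step 1: dL*^2 = (-1.99)^2 = 3.9601
Step 2: da*^2 = (-2.86)^2 = 8.1796
Step 3: db*^2 = (-0.1)^2 = 0.01
Step 4: Sum = 3.9601 + 8.1796 + 0.01 = 12.1497
Step 5: Delta E = sqrt(12.1497) = 3.49

3.49 Delta E


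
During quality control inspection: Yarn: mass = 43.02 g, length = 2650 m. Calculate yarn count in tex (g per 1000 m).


Formula: Tex = (mass_g / length_m) * 1000
Substituting: Tex = (43.02 / 2650) * 1000
Intermediate: 43.02 / 2650 = 0.01623396 g/m
Tex = 0.01623396 * 1000 = 16.23 tex

16.23 tex


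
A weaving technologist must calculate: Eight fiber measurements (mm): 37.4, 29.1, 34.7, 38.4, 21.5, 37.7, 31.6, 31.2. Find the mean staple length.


Formula: Mean = sum of lengths / count
Sum = 37.4 + 29.1 + 34.7 + 38.4 + 21.5 + 37.7 + 31.6 + 31.2
Sum = 261.6 mm
Mean = 261.6 / 8 = 32.70 mm

32.70 mm


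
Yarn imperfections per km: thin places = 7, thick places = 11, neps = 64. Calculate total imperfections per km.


Formula: Total = thin places + thick places + neps
Total = 7 + 11 + 64
Total = 82 imperfections/km

82 imperfections/km


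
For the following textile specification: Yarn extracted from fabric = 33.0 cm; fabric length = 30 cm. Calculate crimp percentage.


Formula: Crimp% = ((L_yarn - L_fabric) / L_fabric) * 100
Step 1: Extension = 33.0 - 30 = 3.0 cm
Step 2: Crimp% = (3.0 / 30) * 100
Step 3: Crimp% = 0.1 * 100 = 10.0%

10.0%


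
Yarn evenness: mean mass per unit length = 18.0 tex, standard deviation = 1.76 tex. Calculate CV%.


Formula: CV% = (standard deviation / mean) * 100
Step 1: Ratio = 1.76 / 18.0 = 0.097778
Step 2: CV% = 0.097778 * 100 = 9.7778% ≈ 9.8%

9.8%


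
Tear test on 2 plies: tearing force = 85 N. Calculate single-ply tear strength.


Formula: Per-ply strength = Total force / Number of plies
Per-ply = 85 N / 2
Per-ply = 42.5 N

42.5 N


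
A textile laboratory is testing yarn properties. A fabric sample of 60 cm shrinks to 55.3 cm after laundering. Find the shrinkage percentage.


Formula: Shrinkage% = ((L_before - L_after) / L_before) * 100
Step 1: Shrinkage = 60 - 55.3 = 4.7 cm
Step 2: Shrinkage% = (4.7 / 60) * 100
Step 3: Shrinkage% = 0.078333 * 100 = 7.8333% ≈ 7.8%

7.8%


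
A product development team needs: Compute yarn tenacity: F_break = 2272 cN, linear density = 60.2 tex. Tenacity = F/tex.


Formula: Tenacity = Breaking force / Linear density
Tenacity = 2272 cN / 60.2 tex
Tenacity = 37.74 cN/tex

37.74 cN/tex


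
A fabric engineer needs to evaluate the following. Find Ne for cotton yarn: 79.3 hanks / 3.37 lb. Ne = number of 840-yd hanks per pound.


Formula: Ne = hanks / mass_lb
Substituting: Ne = 79.3 / 3.37
Ne = 23.5

23.5 Ne


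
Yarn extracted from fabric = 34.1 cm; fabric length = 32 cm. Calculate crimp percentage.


Formula: Crimp% = ((L_yarn - L_fabric) / L_fabric) * 100
Step 1: Extension = 34.1 - 32 = 2.1 cm
Step 2: Crimp% = (2.1 / 32) * 100
Step 3: Crimp% = 0.065625 * 100 = 6.5625% ≈ 6.6%

6.6%


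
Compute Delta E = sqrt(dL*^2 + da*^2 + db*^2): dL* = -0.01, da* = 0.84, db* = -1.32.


Formula: Delta E = sqrt(dL*^2 + da*^2 + db*^2)
Step 1: dL*^2 = (-0.01)^2 = 0.0001
Step 2: da*^2 = 0.84^2 = 0.7056
Step 3: db*^2 = (-1.32)^2 = 1.7424
Step 4: Sum = 0.0001 + 0.7056 + 1.7424 = 2.4481
Step 5: Delta E = sqrt(2.4481) = 1.56

1.56 Delta E


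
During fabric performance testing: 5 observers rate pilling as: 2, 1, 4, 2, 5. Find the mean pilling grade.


Formula: Mean = sum / count
Sum = 2 + 1 + 4 + 2 + 5 = 14
Mean = 14 / 5 = 2.8

2.8


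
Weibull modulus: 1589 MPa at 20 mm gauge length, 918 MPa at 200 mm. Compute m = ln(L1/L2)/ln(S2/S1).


Formula: m = ln(L1/L2) / ln(S2/S1)
Step 1: ln(L1/L2) = ln(20/200) = -2.30259
Step 2: S2/S1 = 918/1589 = 0.57772
Step 3: ln(S2/S1) = ln(0.57772) = -0.54867
Step 4: m = -2.30259 / -0.54867 = 4.20

4.20 (Weibull m)


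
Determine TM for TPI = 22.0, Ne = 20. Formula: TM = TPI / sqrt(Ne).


Formula: TM = TPI / sqrt(Ne)
Step 1: sqrt(Ne) = sqrt(20) = 4.4721
Step 2: TM = 22.0 / 4.4721 = 4.92

4.92 TM


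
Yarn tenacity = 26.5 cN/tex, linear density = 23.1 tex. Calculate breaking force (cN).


Formula: Breaking force = Tenacity * Linear density
F = 26.5 cN/tex * 23.1 tex
F = 612.15 cN

612.15 cN


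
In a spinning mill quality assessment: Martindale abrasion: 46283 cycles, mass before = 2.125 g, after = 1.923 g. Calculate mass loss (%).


Formula: Mass loss% = ((m_before - m_after) / m_before) * 100
Step 1: Mass loss = 2.125 - 1.923 = 0.202 g
Step 2: Ratio = 0.202 / 2.125 = 0.0950588
Step 3: Mass loss% = 0.0950588 * 100 = 9.50588% ≈ 9.51%

9.51%


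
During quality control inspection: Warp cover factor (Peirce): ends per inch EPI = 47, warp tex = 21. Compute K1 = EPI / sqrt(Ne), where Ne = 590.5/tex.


Formula: K1 = EPI / sqrt(Ne), with Ne = 590.5 / tex_warp
Step 1: Ne = 590.5 / 21 = 28.119
Step 2: sqrt(Ne) = sqrt(28.119) = 5.3027
Step 3: K1 = 47 / 5.3027 = 8.9

8.9


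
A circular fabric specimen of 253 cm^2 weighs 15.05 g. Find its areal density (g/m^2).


Formula: GSM = mass_g / area_m2
Step 1: Convert area: 253 cm^2 = 253 / 10000 = 0.0253 m^2
Step 2: GSM = 15.05 g / 0.0253 m^2 = 594.9 g/m^2

594.9 g/m^2


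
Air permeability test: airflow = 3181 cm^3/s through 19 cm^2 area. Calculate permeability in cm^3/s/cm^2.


Formula: Air Permeability = Airflow / Test Area
AP = 3181 cm^3/s / 19 cm^2
AP = 167.4 cm^3/s/cm^2

167.4 cm^3/s/cm^2


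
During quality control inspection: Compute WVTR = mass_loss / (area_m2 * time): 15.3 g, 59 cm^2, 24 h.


Formula: WVTR = mass_loss / (area * time)
Step 1: Convert area: 59 cm^2 = 0.0059 m^2
Step 2: WVTR = 15.3 g / (0.0059 m^2 * 24 h)
Step 3: WVTR = 15.3 / 0.1416 = 108.1 g/m^2/h

108.1 g/m^2/h


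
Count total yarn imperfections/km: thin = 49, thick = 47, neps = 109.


Formula: Total = thin places + thick places + neps
Total = 49 + 47 + 109
Total = 205 imperfections/km

205 imperfections/km


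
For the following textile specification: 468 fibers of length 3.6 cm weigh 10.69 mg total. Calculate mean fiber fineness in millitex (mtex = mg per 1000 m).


Formula: fineness (mtex) = mass (mg) / total length (km) = (mass_mg / total_length_m) * 1000
Step 1: Convert fiber length: 3.6 cm = 0.036 m
Step 2: Total fiber length = 468 * 0.036 = 16.848 m
Step 3: Linear density = 10.69 mg / 16.848 m = 0.6345 mg/m
Step 4: fineness = 0.6345 * 1000 = 634.5 mtex

634.5 mtex
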